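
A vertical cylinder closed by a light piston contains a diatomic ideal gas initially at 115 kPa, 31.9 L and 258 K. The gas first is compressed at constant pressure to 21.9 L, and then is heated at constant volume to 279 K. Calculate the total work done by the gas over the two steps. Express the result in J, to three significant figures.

Step 1 (isobaric): W = PΔV = (115 kPa)(21.9 − 31.9 L) = -1150 J.
Step 2 (isochoric): W = 0 (constant volume).
W_total = -1150 + 0 = -1150 J.

W_total ≈ -1150 J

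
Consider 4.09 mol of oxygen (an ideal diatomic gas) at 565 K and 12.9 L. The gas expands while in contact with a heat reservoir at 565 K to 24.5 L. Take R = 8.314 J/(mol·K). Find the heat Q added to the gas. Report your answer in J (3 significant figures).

Q ≈ 12300 J

Isothermal ⇒ ΔU = 0, so Q = W = nRT ln(V₂/V₁).
Q = (4.09)(8.314)(565) ln(24.5/12.9) = 19212 × 0.6414 = 12324 J.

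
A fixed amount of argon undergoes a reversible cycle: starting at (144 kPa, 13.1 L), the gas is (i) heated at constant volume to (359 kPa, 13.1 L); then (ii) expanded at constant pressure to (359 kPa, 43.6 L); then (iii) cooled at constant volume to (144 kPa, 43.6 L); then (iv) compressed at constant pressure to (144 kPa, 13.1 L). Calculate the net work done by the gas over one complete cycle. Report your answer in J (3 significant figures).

W_net ≈ 6560 J

Constant-volume legs do no work.
W(ii) = (359)(43.6 − 13.1) = 10950 J; W(iv) = (144)(13.1 − 43.6) = -4392 J.
W_net = 10950 − 4392 = 6558 J (the clockwise enclosed area).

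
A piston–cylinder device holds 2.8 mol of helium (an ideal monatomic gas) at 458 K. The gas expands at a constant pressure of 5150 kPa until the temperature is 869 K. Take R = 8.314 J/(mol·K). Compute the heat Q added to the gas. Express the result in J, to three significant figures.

Q ≈ 23900 J

Isobaric: W = nRΔT = (2.8)(8.314)(411) = 9568 J.
ΔU = nCᵥΔT with Cᵥ = 3R/2: ΔU = (2.8)(12.47)(411) = 14352 J.
Q = ΔU + W = 14352 + 9568 = 23919 J.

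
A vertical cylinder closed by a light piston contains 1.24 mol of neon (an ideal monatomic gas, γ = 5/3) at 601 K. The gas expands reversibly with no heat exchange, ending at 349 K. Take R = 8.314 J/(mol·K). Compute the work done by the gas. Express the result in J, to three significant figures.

Adiabatic ⇒ Q = 0, so W_by = −ΔU = nCᵥ(T₁ − T₂).
Cᵥ = 3R/2 = 12.47 J/(mol·K).
W = (1.24)(12.47)(601 − 349) = 3897 J.

W ≈ 3900 J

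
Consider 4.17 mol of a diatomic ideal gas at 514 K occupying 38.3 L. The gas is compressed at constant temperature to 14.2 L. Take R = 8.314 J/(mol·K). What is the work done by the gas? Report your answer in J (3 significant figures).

Isothermal: W = nRT ln(V₂/V₁).
W = (4.17)(8.314)(514) × ln(14.2/38.3)
  = 17820 × -0.9922
W_by_gas = -17681 J.

W ≈ -17700 J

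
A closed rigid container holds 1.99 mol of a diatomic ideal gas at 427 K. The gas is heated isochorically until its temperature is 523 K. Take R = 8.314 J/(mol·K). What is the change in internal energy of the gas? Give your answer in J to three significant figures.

Constant volume ⇒ W = 0, so Q = ΔU = nCᵥΔT with Cᵥ = 5R/2 = 20.79 J/(mol·K).
ΔU = (1.99)(20.79)(523 − 427) = 3971 J.

ΔU ≈ 3970 J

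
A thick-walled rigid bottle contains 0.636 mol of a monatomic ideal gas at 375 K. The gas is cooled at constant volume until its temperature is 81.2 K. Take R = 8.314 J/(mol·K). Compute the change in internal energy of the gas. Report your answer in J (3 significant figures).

Constant volume ⇒ W = 0, so Q = ΔU = nCᵥΔT with Cᵥ = 3R/2 = 12.47 J/(mol·K).
ΔU = (0.636)(12.47)(81.2 − 375) = -2330 J.

ΔU ≈ -2330 J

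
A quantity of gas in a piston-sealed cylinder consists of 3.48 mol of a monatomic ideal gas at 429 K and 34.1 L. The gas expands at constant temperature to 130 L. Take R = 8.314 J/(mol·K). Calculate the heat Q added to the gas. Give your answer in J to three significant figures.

Isothermal ⇒ ΔU = 0, so Q = W = nRT ln(V₂/V₁).
Q = (3.48)(8.314)(429) ln(130/34.1) = 12412 × 1.338 = 16610 J.

Q ≈ 16600 J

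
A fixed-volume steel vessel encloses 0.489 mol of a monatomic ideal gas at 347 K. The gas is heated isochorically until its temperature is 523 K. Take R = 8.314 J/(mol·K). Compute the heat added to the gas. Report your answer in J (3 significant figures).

Q ≈ 1070 J

Constant volume ⇒ W = 0, so Q = ΔU = nCᵥΔT with Cᵥ = 3R/2 = 12.47 J/(mol·K).
ΔU = (0.489)(12.47)(523 − 347) = 1073 J.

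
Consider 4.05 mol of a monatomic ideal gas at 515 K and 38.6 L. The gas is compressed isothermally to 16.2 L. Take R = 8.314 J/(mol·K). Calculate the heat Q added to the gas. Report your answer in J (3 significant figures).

Isothermal ⇒ ΔU = 0, so Q = W = nRT ln(V₂/V₁).
Q = (4.05)(8.314)(515) ln(16.2/38.6) = 17341 × -0.8682 = -15056 J.

Q ≈ -15100 J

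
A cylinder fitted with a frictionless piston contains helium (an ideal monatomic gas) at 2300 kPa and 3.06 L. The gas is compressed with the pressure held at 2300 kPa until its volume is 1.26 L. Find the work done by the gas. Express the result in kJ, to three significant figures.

W ≈ -4.14 kJ

Isobaric: W = P ΔV.
W = (2300 kPa)(1.26 − 3.06 L) = (2300)(-1.8) = -4140 J.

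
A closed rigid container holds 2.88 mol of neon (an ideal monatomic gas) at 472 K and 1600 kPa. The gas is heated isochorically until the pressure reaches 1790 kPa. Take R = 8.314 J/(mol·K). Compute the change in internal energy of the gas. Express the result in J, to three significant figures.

ΔU ≈ 2010 J

Constant volume ⇒ W = 0, so Q = ΔU = nCᵥΔT with Cᵥ = 3R/2 = 12.47 J/(mol·K).
At constant V, T₂/T₁ = P₂/P₁ ⇒ ΔT = T₁(P₂/P₁ − 1) = 472·(1790/1600 − 1) = 56.05 K.
ΔU = (2.88)(12.47)(56.05) = 2013 J.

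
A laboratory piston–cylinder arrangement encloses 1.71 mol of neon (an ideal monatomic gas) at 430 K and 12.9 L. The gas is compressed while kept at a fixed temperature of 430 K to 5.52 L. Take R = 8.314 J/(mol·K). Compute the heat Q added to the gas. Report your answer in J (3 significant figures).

Q ≈ -5190 J

Isothermal ⇒ ΔU = 0, so Q = W = nRT ln(V₂/V₁).
Q = (1.71)(8.314)(430) ln(5.52/12.9) = 6113 × -0.8488 = -5189 J.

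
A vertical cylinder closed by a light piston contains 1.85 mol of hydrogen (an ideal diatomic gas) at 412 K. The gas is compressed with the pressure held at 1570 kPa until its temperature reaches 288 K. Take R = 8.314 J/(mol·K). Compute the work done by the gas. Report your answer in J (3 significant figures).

Isobaric: W = P ΔV = nR ΔT.
W = (1.85)(8.314)(288 − 412) = -1907 J.

W ≈ -1910 J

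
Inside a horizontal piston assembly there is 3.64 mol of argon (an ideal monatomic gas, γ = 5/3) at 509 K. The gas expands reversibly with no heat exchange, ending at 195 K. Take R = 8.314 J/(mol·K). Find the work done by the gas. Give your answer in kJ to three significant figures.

W ≈ 14.3 kJ

Adiabatic ⇒ Q = 0, so W_by = −ΔU = nCᵥ(T₁ − T₂).
Cᵥ = 3R/2 = 12.47 J/(mol·K).
W = (3.64)(12.47)(509 − 195) = 14254 J.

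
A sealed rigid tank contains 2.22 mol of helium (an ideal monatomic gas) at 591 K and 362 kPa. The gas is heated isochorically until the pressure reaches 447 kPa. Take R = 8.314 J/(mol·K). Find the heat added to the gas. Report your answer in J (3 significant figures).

Q ≈ 3840 J

Constant volume ⇒ W = 0, so Q = ΔU = nCᵥΔT with Cᵥ = 3R/2 = 12.47 J/(mol·K).
At constant V, T₂/T₁ = P₂/P₁ ⇒ ΔT = T₁(P₂/P₁ − 1) = 591·(447/362 − 1) = 138.8 K.
ΔU = (2.22)(12.47)(138.8) = 3842 J.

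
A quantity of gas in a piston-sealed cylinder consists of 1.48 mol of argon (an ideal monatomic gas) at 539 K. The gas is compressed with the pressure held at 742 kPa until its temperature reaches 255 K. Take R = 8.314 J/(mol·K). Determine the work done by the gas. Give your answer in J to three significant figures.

W ≈ -3490 J

Isobaric: W = P ΔV = nR ΔT.
W = (1.48)(8.314)(255 − 539) = -3495 J.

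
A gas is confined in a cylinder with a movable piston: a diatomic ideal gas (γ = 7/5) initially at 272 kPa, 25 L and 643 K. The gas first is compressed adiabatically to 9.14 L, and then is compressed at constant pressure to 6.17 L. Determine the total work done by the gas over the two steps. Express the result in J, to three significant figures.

W_total ≈ -11700 J

Step 1 (adiabatic): W = (P₁V₁ − P₂V₂)/(γ−1) = (6800 − 10170)/0.4 = -8424 J.
After step 1: P = 1113 kPa, V = 9.14 L, T = 961.6 K.
Step 2 (isobaric): W = PΔV = (1113 kPa)(6.17 − 9.14 L) = -3305 J.
W_total = -8424 − 3305 = -11729 J.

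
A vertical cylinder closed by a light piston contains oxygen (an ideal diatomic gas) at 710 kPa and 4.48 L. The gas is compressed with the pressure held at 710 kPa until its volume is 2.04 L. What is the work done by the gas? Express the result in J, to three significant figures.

W ≈ -1730 J

Isobaric: W = P ΔV.
W = (710 kPa)(2.04 − 4.48 L) = (710)(-2.44) = -1732 J.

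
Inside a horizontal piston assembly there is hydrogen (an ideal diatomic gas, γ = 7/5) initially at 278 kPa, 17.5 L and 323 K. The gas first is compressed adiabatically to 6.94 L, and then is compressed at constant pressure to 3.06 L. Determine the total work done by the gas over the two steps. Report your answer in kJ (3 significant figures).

Step 1 (adiabatic): W = (P₁V₁ − P₂V₂)/(γ−1) = (4865 − 7043)/0.4 = -5445 J.
After step 1: P = 1015 kPa, V = 6.94 L, T = 467.6 K.
Step 2 (isobaric): W = PΔV = (1015 kPa)(3.06 − 6.94 L) = -3938 J.
W_total = -5445 − 3938 = -9382 J.

W_total ≈ -9.38 kJ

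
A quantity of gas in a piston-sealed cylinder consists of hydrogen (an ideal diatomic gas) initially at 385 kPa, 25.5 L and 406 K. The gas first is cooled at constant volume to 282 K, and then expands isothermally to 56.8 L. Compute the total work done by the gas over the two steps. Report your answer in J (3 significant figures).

Step 1 (isochoric): W = 0 (constant volume).
After step 1: P = 267.4 kPa (V unchanged).
Step 2 (isothermal): W = P₁V₁ ln(V₂/V₁) = (6819) ln(56.8/25.5) = 5461 J.
W_total = 0 + 5461 = 5461 J.

W_total ≈ 5460 J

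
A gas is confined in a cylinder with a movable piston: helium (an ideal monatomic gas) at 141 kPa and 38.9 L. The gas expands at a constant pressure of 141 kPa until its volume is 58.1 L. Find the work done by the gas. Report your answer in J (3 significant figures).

W ≈ 2710 J

Isobaric: W = P ΔV.
W = (141 kPa)(58.1 − 38.9 L) = (141)(19.2) = 2707 J.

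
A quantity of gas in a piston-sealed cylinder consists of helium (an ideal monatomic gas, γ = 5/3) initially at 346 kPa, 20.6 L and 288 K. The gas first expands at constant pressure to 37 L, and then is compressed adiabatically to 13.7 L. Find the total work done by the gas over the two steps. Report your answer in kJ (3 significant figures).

W_total ≈ -12.4 kJ

Step 1 (isobaric): W = PΔV = (346 kPa)(37 − 20.6 L) = 5674 J.
After step 1: P = 346 kPa, V = 37 L, T = 517.3 K.
Step 2 (adiabatic): W = (P₁V₁ − P₂V₂)/(γ−1) = (12802 − 24827)/0.667 = -18038 J.
W_total = 5674 − 18038 = -12364 J.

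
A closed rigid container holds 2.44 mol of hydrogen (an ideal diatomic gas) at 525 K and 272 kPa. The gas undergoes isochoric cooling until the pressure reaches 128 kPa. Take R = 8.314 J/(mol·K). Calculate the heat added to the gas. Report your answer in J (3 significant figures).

Q ≈ -14100 J

Constant volume ⇒ W = 0, so Q = ΔU = nCᵥΔT with Cᵥ = 5R/2 = 20.79 J/(mol·K).
At constant V, T₂/T₁ = P₂/P₁ ⇒ ΔT = T₁(P₂/P₁ − 1) = 525·(128/272 − 1) = -277.9 K.
ΔU = (2.44)(20.79)(-277.9) = -14096 J.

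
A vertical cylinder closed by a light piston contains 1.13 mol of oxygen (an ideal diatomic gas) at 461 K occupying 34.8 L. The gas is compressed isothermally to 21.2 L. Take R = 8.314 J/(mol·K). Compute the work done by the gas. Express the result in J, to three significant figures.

W ≈ -2150 J

Isothermal: W = nRT ln(V₂/V₁).
W = (1.13)(8.314)(461) × ln(21.2/34.8)
  = 4331 × -0.4956
W_by_gas = -2147 J.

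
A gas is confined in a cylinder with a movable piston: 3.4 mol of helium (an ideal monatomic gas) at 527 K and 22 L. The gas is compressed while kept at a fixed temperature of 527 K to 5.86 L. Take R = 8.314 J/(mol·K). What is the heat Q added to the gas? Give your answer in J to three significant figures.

Q ≈ -19700 J

Isothermal ⇒ ΔU = 0, so Q = W = nRT ln(V₂/V₁).
Q = (3.4)(8.314)(527) ln(5.86/22) = 14897 × -1.323 = -19707 J.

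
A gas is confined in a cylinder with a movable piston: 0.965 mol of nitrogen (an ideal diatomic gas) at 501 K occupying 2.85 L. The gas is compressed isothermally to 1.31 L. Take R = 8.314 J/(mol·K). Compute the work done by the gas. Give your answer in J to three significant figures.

W ≈ -3120 J

Isothermal: W = nRT ln(V₂/V₁).
W = (0.965)(8.314)(501) × ln(1.31/2.85)
  = 4020 × -0.7773
W_by_gas = -3124 J.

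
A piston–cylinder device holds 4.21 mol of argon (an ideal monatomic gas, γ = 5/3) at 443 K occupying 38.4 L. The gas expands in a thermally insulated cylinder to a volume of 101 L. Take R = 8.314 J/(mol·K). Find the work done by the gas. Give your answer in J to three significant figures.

W ≈ 11100 J

Adiabatic: TV^(γ−1) = const with γ = 5/3.
T₂ = T₁ (V₁/V₂)^(γ−1) = 443 × (38.4/101)^0.667 = 443 × 0.5248 = 232.5 K.
W_by = nCᵥ(T₁ − T₂) = (4.21)(12.47)(443 − 232.5) = 11052 J.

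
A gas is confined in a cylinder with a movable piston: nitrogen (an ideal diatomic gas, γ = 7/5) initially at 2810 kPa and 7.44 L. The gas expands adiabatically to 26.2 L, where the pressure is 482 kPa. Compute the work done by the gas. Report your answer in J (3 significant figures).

W ≈ 20700 J

Adiabatic: W = (P₁V₁ − P₂V₂)/(γ − 1) with γ = 7/5.
P₁V₁ = 20906 J, P₂V₂ = 12628 J.
W = (20906 − 12628) / 0.4 = 20695 J.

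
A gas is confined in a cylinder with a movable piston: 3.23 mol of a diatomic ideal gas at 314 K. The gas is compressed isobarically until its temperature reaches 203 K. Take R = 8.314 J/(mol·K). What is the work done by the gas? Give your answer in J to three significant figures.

Isobaric: W = P ΔV = nR ΔT.
W = (3.23)(8.314)(203 − 314) = -2981 J.

W ≈ -2980 J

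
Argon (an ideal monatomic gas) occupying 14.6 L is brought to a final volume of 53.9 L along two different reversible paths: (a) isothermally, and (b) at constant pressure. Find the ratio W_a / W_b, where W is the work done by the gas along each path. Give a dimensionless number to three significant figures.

W_a / W_b ≈ 0.485

Path (a) isothermal: W = P₁V₁ ln(V₂/V₁) → W_a/(P₁V₁) = 1.306.
Path (b) isobaric: W = P₁(V₂ − V₁) → W_b/(P₁V₁) = 2.692.
W_a / W_b = 1.306 / 2.692 = 0.4852.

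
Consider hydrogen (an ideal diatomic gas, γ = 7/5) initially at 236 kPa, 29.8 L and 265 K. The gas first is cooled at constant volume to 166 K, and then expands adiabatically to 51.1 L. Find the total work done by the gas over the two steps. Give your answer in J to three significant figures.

Step 1 (isochoric): W = 0 (constant volume).
After step 1: P = 147.8 kPa (V unchanged).
Step 2 (adiabatic): W = (P₁V₁ − P₂V₂)/(γ−1) = (4405 − 3551)/0.4 = 2137 J.
W_total = 0 + 2137 = 2137 J.

W_total ≈ 2140 J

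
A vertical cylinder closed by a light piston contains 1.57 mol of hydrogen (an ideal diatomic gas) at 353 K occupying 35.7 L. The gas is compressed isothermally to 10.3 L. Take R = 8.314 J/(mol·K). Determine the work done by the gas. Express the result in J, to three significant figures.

Isothermal: W = nRT ln(V₂/V₁).
W = (1.57)(8.314)(353) × ln(10.3/35.7)
  = 4608 × -1.243
W_by_gas = -5727 J.

W ≈ -5730 J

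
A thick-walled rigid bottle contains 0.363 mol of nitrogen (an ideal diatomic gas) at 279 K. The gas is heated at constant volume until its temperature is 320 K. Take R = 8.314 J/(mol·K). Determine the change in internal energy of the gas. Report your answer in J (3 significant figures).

Constant volume ⇒ W = 0, so Q = ΔU = nCᵥΔT with Cᵥ = 5R/2 = 20.79 J/(mol·K).
ΔU = (0.363)(20.79)(320 − 279) = 309.3 J.

ΔU ≈ 309 J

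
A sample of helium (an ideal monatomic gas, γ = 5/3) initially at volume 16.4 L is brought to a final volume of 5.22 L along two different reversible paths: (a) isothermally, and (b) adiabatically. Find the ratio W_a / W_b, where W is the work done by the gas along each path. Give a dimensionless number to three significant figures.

W_a / W_b ≈ 0.666

Path (a) isothermal: W = P₁V₁ ln(V₂/V₁) → W_a/(P₁V₁) = -1.145.
Path (b) adiabatic: W = P₁V₁(1 − (V₁/V₂)^(γ−1))/(γ−1) → W_b/(P₁V₁) = -1.718.
W_a / W_b = -1.145 / -1.718 = 0.6665.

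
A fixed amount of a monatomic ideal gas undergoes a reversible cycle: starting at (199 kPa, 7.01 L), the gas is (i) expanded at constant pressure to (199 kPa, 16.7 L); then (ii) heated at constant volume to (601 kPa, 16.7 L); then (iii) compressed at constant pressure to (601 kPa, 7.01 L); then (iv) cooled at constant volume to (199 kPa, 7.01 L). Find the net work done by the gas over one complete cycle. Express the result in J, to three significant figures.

W_net ≈ -3900 J

Constant-volume legs do no work.
W(i) = (199)(16.7 − 7.01) = 1928 J; W(iii) = (601)(7.01 − 16.7) = -5824 J.
W_net = 1928 − 5824 = -3895 J (the counter-clockwise enclosed area).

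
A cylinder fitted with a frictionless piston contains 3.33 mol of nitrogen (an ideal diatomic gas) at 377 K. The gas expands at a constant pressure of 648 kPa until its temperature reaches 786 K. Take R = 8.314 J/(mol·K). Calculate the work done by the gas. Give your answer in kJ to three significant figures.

W ≈ 11.3 kJ

Isobaric: W = P ΔV = nR ΔT.
W = (3.33)(8.314)(786 − 377) = 11323 J.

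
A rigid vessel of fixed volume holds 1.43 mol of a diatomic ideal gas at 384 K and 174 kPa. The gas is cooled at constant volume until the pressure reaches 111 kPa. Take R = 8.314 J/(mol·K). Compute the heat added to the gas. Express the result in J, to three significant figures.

Constant volume ⇒ W = 0, so Q = ΔU = nCᵥΔT with Cᵥ = 5R/2 = 20.79 J/(mol·K).
At constant V, T₂/T₁ = P₂/P₁ ⇒ ΔT = T₁(P₂/P₁ − 1) = 384·(111/174 − 1) = -139 K.
ΔU = (1.43)(20.79)(-139) = -4132 J.

Q ≈ -4130 J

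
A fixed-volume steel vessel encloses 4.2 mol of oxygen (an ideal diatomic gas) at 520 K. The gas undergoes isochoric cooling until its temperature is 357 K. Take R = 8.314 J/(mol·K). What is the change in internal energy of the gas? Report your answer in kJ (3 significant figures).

Constant volume ⇒ W = 0, so Q = ΔU = nCᵥΔT with Cᵥ = 5R/2 = 20.79 J/(mol·K).
ΔU = (4.2)(20.79)(357 − 520) = -14229 J.

ΔU ≈ -14.2 kJ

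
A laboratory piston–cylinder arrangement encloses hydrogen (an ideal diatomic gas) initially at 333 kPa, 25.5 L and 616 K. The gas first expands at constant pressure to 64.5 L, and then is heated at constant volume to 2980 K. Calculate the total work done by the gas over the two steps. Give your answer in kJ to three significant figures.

W_total ≈ 13.0 kJ

Step 1 (isobaric): W = PΔV = (333 kPa)(64.5 − 25.5 L) = 12987 J.
Step 2 (isochoric): W = 0 (constant volume).
W_total = 12987 + 0 = 12987 J.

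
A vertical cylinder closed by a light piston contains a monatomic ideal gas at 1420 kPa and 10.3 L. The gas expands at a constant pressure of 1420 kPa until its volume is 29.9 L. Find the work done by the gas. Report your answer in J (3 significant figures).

W ≈ 27800 J

Isobaric: W = P ΔV.
W = (1420 kPa)(29.9 − 10.3 L) = (1420)(19.6) = 27832 J.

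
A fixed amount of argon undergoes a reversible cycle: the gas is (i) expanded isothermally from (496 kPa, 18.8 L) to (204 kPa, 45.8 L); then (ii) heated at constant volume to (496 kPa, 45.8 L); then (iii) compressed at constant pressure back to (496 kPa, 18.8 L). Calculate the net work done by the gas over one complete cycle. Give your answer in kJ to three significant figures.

Leg (i): W = PᵢVᵢ ln(V_f/Vᵢ) = (9325) ln(45.8/18.8) = 8303 J.
Leg (ii): W = 0.
Leg (iii): W = PΔV = (496)(18.8 − 45.8) = -13392 J.
W_net = 8303 − 13392 = -5089 J.

W_net ≈ -5.09 kJ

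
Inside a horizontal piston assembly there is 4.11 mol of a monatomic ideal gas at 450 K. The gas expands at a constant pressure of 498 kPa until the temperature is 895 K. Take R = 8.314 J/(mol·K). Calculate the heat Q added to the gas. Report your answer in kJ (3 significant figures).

Isobaric: W = nRΔT = (4.11)(8.314)(445) = 15206 J.
ΔU = nCᵥΔT with Cᵥ = 3R/2: ΔU = (4.11)(12.47)(445) = 22809 J.
Q = ΔU + W = 22809 + 15206 = 38015 J.

Q ≈ 38.0 kJ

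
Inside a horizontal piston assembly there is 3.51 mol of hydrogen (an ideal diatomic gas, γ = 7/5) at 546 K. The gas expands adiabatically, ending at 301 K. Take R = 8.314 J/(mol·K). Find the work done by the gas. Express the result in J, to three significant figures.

W ≈ 17900 J

Adiabatic ⇒ Q = 0, so W_by = −ΔU = nCᵥ(T₁ − T₂).
Cᵥ = 5R/2 = 20.79 J/(mol·K).
W = (3.51)(20.79)(546 − 301) = 17874 J.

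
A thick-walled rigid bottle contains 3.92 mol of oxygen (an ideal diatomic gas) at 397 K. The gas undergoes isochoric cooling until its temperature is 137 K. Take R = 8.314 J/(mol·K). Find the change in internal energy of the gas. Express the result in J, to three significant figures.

ΔU ≈ -21200 J

Constant volume ⇒ W = 0, so Q = ΔU = nCᵥΔT with Cᵥ = 5R/2 = 20.79 J/(mol·K).
ΔU = (3.92)(20.79)(137 − 397) = -21184 J.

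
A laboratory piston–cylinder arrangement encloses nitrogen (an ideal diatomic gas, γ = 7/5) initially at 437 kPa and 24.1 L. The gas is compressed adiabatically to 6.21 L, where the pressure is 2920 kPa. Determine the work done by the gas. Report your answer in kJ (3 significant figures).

Adiabatic: W = (P₁V₁ − P₂V₂)/(γ − 1) with γ = 7/5.
P₁V₁ = 10532 J, P₂V₂ = 18133 J.
W = (10532 − 18133) / 0.4 = -19004 J.

W ≈ -19.0 kJ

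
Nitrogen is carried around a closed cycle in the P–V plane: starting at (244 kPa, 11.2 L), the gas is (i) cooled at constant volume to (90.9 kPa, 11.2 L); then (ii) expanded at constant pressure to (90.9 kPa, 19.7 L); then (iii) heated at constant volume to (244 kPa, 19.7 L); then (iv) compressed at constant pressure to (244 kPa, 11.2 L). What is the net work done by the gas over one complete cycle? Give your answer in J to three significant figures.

W_net ≈ -1300 J

Constant-volume legs do no work.
W(ii) = (90.9)(19.7 − 11.2) = 772.7 J; W(iv) = (244)(11.2 − 19.7) = -2074 J.
W_net = 772.7 − 2074 = -1301 J (the counter-clockwise enclosed area).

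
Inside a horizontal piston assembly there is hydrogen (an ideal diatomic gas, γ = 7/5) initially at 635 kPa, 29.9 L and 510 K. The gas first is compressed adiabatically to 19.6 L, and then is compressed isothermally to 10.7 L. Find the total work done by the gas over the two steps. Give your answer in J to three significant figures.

W_total ≈ -22300 J

Step 1 (adiabatic): W = (P₁V₁ − P₂V₂)/(γ−1) = (18986 − 22481)/0.4 = -8736 J.
After step 1: P = 1147 kPa, V = 19.6 L, T = 603.9 K.
Step 2 (isothermal): W = P₁V₁ ln(V₂/V₁) = (22481) ln(10.7/19.6) = -13607 J.
W_total = -8736 − 13607 = -22343 J.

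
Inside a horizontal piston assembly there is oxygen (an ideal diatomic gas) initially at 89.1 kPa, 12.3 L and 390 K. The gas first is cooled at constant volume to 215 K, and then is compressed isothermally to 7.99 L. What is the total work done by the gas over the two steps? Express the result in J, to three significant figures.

W_total ≈ -261 J

Step 1 (isochoric): W = 0 (constant volume).
After step 1: P = 49.12 kPa (V unchanged).
Step 2 (isothermal): W = P₁V₁ ln(V₂/V₁) = (604.2) ln(7.99/12.3) = -260.6 J.
W_total = 0 − 260.6 = -260.6 J.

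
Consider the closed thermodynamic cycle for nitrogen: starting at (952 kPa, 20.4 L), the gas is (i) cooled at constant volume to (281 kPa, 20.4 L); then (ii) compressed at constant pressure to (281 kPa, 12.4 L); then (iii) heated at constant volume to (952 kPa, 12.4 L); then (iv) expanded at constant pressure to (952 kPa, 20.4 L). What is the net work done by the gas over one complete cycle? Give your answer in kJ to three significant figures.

Constant-volume legs do no work.
W(ii) = (281)(12.4 − 20.4) = -2248 J; W(iv) = (952)(20.4 − 12.4) = 7616 J.
W_net = -2248 + 7616 = 5368 J (the clockwise enclosed area).

W_net ≈ 5.37 kJ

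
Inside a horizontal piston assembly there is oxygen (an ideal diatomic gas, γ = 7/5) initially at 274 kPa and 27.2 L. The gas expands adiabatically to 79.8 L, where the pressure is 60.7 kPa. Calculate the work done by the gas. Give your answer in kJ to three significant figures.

W ≈ 6.52 kJ

Adiabatic: W = (P₁V₁ − P₂V₂)/(γ − 1) with γ = 7/5.
P₁V₁ = 7453 J, P₂V₂ = 4844 J.
W = (7453 − 4844) / 0.4 = 6522 J.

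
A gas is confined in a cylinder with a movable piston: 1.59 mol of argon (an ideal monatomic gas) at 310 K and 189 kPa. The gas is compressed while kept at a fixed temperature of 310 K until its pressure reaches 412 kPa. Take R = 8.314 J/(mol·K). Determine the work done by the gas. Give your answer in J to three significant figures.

W ≈ -3190 J

Isothermal process: W = nRT ln(V₂/V₁) = nRT ln(P₁/P₂).
W = (1.59)(8.314)(310) × ln(189/412)
  = 4098 × ln(0.4587) = 4098 × -0.7793
W_by_gas = -3193 J.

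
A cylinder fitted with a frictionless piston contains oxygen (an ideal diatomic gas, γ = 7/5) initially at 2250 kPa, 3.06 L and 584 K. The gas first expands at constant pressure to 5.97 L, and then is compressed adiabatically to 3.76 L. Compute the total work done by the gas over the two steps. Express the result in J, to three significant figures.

W_total ≈ -274 J

Step 1 (isobaric): W = PΔV = (2250 kPa)(5.97 − 3.06 L) = 6547 J.
After step 1: P = 2250 kPa, V = 5.97 L, T = 1139 K.
Step 2 (adiabatic): W = (P₁V₁ − P₂V₂)/(γ−1) = (13432 − 16161)/0.4 = -6822 J.
W_total = 6547 − 6822 = -274 J.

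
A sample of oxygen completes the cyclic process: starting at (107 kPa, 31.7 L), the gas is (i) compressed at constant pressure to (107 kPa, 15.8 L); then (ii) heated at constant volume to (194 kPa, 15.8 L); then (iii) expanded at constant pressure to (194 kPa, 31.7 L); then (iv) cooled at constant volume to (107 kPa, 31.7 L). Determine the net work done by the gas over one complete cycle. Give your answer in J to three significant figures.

W_net ≈ 1380 J

Constant-volume legs do no work.
W(i) = (107)(15.8 − 31.7) = -1701 J; W(iii) = (194)(31.7 − 15.8) = 3085 J.
W_net = -1701 + 3085 = 1383 J (the clockwise enclosed area).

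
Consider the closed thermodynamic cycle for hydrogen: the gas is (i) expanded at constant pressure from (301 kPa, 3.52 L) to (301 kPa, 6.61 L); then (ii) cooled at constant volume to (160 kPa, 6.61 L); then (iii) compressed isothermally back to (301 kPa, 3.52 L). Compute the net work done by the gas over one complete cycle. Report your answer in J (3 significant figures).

W_net ≈ 264 J

Leg (i): W = PΔV = (301)(6.61 − 3.52) = 930.1 J.
Leg (ii): W = 0.
Leg (iii): W = PᵢVᵢ ln(V_f/Vᵢ) = (1058) ln(3.52/6.61) = -666.4 J.
W_net = 930.1 − 666.4 = 263.7 J.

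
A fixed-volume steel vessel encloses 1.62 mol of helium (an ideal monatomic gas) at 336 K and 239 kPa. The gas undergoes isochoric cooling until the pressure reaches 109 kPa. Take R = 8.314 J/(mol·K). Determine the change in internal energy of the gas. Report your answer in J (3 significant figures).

Constant volume ⇒ W = 0, so Q = ΔU = nCᵥΔT with Cᵥ = 3R/2 = 12.47 J/(mol·K).
At constant V, T₂/T₁ = P₂/P₁ ⇒ ΔT = T₁(P₂/P₁ − 1) = 336·(109/239 − 1) = -182.8 K.
ΔU = (1.62)(12.47)(-182.8) = -3692 J.

ΔU ≈ -3690 J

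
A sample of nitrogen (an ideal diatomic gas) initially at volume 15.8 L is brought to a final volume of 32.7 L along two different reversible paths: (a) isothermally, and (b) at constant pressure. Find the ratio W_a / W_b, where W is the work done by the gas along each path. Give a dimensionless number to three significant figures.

W_a / W_b ≈ 0.680

Path (a) isothermal: W = P₁V₁ ln(V₂/V₁) → W_a/(P₁V₁) = 0.7274.
Path (b) isobaric: W = P₁(V₂ − V₁) → W_b/(P₁V₁) = 1.07.
W_a / W_b = 0.7274 / 1.07 = 0.68.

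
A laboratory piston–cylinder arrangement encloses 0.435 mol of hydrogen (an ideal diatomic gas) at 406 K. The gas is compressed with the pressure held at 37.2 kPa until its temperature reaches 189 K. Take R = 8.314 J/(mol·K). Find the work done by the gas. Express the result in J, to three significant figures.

Isobaric: W = P ΔV = nR ΔT.
W = (0.435)(8.314)(189 − 406) = -784.8 J.

W ≈ -785 J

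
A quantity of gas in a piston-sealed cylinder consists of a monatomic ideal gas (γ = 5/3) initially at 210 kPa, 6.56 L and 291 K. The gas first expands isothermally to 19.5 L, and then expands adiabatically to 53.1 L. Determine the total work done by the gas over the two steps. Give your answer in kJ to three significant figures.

W_total ≈ 2.51 kJ

Step 1 (isothermal): W = P₁V₁ ln(V₂/V₁) = (1378) ln(19.5/6.56) = 1501 J.
After step 1: P = 70.65 kPa, V = 19.5 L, T = 291 K.
Step 2 (adiabatic): W = (P₁V₁ − P₂V₂)/(γ−1) = (1378 − 706.5)/0.667 = 1007 J.
W_total = 1501 + 1007 = 2508 J.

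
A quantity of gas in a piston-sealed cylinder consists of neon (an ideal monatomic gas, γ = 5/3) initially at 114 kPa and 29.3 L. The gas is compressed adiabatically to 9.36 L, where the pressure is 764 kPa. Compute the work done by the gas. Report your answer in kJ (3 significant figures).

W ≈ -5.72 kJ

Adiabatic: W = (P₁V₁ − P₂V₂)/(γ − 1) with γ = 5/3.
P₁V₁ = 3340 J, P₂V₂ = 7151 J.
W = (3340 − 7151) / 0.6667 = -5716 J.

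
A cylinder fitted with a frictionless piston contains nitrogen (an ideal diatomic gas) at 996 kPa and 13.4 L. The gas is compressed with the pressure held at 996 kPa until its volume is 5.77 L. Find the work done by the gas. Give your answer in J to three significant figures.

W ≈ -7600 J

Isobaric: W = P ΔV.
W = (996 kPa)(5.77 − 13.4 L) = (996)(-7.63) = -7599 J.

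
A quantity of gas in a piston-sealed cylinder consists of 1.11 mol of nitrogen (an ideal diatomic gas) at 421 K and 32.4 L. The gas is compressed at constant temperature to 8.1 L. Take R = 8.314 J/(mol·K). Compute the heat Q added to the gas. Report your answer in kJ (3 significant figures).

Q ≈ -5.39 kJ

Isothermal ⇒ ΔU = 0, so Q = W = nRT ln(V₂/V₁).
Q = (1.11)(8.314)(421) ln(8.1/32.4) = 3885 × -1.386 = -5386 J.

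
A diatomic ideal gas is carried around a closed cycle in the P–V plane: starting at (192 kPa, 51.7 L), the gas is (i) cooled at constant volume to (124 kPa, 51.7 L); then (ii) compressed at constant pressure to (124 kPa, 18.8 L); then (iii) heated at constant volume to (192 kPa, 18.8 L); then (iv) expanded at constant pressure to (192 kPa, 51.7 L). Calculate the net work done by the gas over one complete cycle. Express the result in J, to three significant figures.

W_net ≈ 2240 J

Constant-volume legs do no work.
W(ii) = (124)(18.8 − 51.7) = -4080 J; W(iv) = (192)(51.7 − 18.8) = 6317 J.
W_net = -4080 + 6317 = 2237 J (the clockwise enclosed area).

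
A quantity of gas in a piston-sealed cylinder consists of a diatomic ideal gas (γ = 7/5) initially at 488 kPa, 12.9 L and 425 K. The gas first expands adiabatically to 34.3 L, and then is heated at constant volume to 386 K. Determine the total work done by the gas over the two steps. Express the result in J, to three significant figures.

Step 1 (adiabatic): W = (P₁V₁ − P₂V₂)/(γ−1) = (6295 − 4257)/0.4 = 5095 J.
Step 2 (isochoric): W = 0 (constant volume).
W_total = 5095 + 0 = 5095 J.

W_total ≈ 5090 J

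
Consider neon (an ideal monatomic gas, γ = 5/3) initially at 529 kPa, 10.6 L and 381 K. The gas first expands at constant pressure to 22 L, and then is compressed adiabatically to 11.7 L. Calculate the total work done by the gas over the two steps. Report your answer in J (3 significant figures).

W_total ≈ -3110 J

Step 1 (isobaric): W = PΔV = (529 kPa)(22 − 10.6 L) = 6031 J.
After step 1: P = 529 kPa, V = 22 L, T = 790.8 K.
Step 2 (adiabatic): W = (P₁V₁ − P₂V₂)/(γ−1) = (11638 − 17730)/0.667 = -9138 J.
W_total = 6031 − 9138 = -3107 J.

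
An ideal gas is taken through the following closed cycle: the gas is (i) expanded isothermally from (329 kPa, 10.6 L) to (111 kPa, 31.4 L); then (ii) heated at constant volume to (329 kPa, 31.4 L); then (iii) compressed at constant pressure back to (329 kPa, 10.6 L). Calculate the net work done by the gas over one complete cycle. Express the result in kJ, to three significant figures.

W_net ≈ -3.06 kJ

Leg (i): W = PᵢVᵢ ln(V_f/Vᵢ) = (3487) ln(31.4/10.6) = 3787 J.
Leg (ii): W = 0.
Leg (iii): W = PΔV = (329)(10.6 − 31.4) = -6843 J.
W_net = 3787 − 6843 = -3056 J.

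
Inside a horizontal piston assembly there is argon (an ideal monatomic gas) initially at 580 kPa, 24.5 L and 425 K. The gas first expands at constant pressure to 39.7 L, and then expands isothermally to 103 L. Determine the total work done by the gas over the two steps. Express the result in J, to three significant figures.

W_total ≈ 30800 J

Step 1 (isobaric): W = PΔV = (580 kPa)(39.7 − 24.5 L) = 8816 J.
After step 1: P = 580 kPa, V = 39.7 L, T = 688.7 K.
Step 2 (isothermal): W = P₁V₁ ln(V₂/V₁) = (23026) ln(103/39.7) = 21952 J.
W_total = 8816 + 21952 = 30768 J.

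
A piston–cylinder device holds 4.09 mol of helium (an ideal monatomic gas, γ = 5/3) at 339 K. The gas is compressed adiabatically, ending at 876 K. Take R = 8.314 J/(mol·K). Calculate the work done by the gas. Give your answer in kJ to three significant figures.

Adiabatic ⇒ Q = 0, so W_by = −ΔU = nCᵥ(T₁ − T₂).
Cᵥ = 3R/2 = 12.47 J/(mol·K).
W = (4.09)(12.47)(339 − 876) = -27390 J.

W ≈ -27.4 kJ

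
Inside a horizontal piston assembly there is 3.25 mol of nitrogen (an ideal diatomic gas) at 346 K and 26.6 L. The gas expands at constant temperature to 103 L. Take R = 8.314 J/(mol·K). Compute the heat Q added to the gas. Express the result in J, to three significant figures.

Isothermal ⇒ ΔU = 0, so Q = W = nRT ln(V₂/V₁).
Q = (3.25)(8.314)(346) ln(103/26.6) = 9349 × 1.354 = 12657 J.

Q ≈ 12700 J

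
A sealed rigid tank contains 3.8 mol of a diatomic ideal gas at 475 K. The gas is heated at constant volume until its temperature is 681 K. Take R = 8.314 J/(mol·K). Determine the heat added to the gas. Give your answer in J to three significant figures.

Constant volume ⇒ W = 0, so Q = ΔU = nCᵥΔT with Cᵥ = 5R/2 = 20.79 J/(mol·K).
ΔU = (3.8)(20.79)(681 − 475) = 16270 J.

Q ≈ 16300 J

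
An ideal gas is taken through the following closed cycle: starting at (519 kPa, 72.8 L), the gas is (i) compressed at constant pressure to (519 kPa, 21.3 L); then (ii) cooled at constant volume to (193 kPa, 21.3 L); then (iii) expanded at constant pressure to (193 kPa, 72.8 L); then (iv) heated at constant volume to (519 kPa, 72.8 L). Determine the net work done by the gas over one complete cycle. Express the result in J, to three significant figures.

Constant-volume legs do no work.
W(i) = (519)(21.3 − 72.8) = -26728 J; W(iii) = (193)(72.8 − 21.3) = 9940 J.
W_net = -26728 + 9940 = -16789 J (the counter-clockwise enclosed area).

W_net ≈ -16800 J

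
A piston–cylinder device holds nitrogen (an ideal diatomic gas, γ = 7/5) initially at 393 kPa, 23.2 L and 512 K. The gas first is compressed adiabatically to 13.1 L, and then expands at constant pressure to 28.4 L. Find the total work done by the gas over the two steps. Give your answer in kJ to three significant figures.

Step 1 (adiabatic): W = (P₁V₁ − P₂V₂)/(γ−1) = (9118 − 11460)/0.4 = -5855 J.
After step 1: P = 874.8 kPa, V = 13.1 L, T = 643.5 K.
Step 2 (isobaric): W = PΔV = (874.8 kPa)(28.4 − 13.1 L) = 13384 J.
W_total = -5855 + 13384 = 7529 J.

W_total ≈ 7.53 kJ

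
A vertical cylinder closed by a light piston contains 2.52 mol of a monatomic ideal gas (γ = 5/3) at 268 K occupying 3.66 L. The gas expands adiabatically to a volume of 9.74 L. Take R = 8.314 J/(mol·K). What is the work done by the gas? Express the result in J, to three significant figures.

W ≈ 4040 J

Adiabatic: TV^(γ−1) = const with γ = 5/3.
T₂ = T₁ (V₁/V₂)^(γ−1) = 268 × (3.66/9.74)^0.667 = 268 × 0.5207 = 139.6 K.
W_by = nCᵥ(T₁ − T₂) = (2.52)(12.47)(268 − 139.6) = 4037 J.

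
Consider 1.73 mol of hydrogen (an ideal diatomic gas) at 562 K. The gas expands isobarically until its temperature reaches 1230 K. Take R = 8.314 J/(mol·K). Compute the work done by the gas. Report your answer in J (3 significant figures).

Isobaric: W = P ΔV = nR ΔT.
W = (1.73)(8.314)(1230 − 562) = 9608 J.

W ≈ 9610 J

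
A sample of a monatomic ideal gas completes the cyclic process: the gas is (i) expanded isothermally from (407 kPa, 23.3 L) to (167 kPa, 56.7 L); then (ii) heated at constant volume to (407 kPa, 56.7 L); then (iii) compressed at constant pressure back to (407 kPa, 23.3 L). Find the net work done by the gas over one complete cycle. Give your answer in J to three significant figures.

Leg (i): W = PᵢVᵢ ln(V_f/Vᵢ) = (9483) ln(56.7/23.3) = 8434 J.
Leg (ii): W = 0.
Leg (iii): W = PΔV = (407)(23.3 − 56.7) = -13594 J.
W_net = 8434 − 13594 = -5160 J.

W_net ≈ -5160 J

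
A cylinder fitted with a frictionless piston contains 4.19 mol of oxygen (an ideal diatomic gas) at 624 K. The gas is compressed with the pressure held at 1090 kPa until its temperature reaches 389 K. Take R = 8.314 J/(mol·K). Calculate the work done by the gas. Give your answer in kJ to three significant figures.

W ≈ -8.19 kJ

Isobaric: W = P ΔV = nR ΔT.
W = (4.19)(8.314)(389 − 624) = -8186 J.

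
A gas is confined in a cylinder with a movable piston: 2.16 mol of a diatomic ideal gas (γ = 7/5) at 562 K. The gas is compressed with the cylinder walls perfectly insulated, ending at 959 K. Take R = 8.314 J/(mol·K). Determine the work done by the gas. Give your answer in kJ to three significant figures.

Adiabatic ⇒ Q = 0, so W_by = −ΔU = nCᵥ(T₁ − T₂).
Cᵥ = 5R/2 = 20.79 J/(mol·K).
W = (2.16)(20.79)(562 − 959) = -17824 J.

W ≈ -17.8 kJ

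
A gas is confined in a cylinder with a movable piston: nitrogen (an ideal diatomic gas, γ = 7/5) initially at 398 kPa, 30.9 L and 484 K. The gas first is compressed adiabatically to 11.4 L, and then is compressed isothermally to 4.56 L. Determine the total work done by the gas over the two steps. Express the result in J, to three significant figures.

Step 1 (adiabatic): W = (P₁V₁ − P₂V₂)/(γ−1) = (12298 − 18326)/0.4 = -15069 J.
After step 1: P = 1608 kPa, V = 11.4 L, T = 721.2 K.
Step 2 (isothermal): W = P₁V₁ ln(V₂/V₁) = (18326) ln(4.56/11.4) = -16792 J.
W_total = -15069 − 16792 = -31861 J.

W_total ≈ -31900 J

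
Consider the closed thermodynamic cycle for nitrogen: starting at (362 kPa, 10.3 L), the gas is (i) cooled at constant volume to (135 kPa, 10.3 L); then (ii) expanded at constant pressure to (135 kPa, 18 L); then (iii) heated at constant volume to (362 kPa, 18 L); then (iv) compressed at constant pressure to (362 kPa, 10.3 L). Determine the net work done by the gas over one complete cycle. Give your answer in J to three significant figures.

W_net ≈ -1750 J

Constant-volume legs do no work.
W(ii) = (135)(18 − 10.3) = 1040 J; W(iv) = (362)(10.3 − 18) = -2787 J.
W_net = 1040 − 2787 = -1748 J (the counter-clockwise enclosed area).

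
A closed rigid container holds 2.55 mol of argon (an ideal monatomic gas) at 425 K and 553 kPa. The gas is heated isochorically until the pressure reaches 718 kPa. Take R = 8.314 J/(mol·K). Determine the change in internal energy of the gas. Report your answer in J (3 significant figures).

Constant volume ⇒ W = 0, so Q = ΔU = nCᵥΔT with Cᵥ = 3R/2 = 12.47 J/(mol·K).
At constant V, T₂/T₁ = P₂/P₁ ⇒ ΔT = T₁(P₂/P₁ − 1) = 425·(718/553 − 1) = 126.8 K.
ΔU = (2.55)(12.47)(126.8) = 4033 J.

ΔU ≈ 4030 J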